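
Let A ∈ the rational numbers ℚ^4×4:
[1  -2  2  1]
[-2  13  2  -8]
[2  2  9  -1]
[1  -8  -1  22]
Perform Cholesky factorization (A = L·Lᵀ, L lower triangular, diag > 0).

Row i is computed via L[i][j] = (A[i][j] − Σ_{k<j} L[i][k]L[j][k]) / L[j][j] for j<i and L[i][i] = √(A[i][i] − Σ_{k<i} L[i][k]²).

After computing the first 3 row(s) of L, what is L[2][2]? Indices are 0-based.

L[2][2] = 1

Step 1: L[0][0] = √(1) = 1.
  L[1][0] = (-2) / L[0][0] = -2.
Step 2: L[1][1] = √(9) = 3.
  L[2][0] = (2) / L[0][0] = 2.
  L[2][1] = (6) / L[1][1] = 2.
Step 3: L[2][2] = √(1) = 1.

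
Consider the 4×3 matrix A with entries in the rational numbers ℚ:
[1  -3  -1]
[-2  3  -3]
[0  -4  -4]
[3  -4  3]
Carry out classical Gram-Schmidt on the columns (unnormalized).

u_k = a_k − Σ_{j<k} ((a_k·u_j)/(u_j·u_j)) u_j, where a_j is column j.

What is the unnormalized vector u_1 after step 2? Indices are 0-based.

u_1 = (-3/2, 0, -4, 1/2)

Step 1: u_0 = a_0 = (1, -2, 0, 3).
Step 2: u_1 = a_1 − (-3/2)·u_0 = (-3/2, 0, -4, 1/2).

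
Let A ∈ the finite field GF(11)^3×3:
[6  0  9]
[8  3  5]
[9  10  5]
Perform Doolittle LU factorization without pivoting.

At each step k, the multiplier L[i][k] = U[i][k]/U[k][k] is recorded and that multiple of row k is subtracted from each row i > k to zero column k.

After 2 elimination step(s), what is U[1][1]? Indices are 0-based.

U[1][1] = 3

[col 0] pivot 6
  R1 -= 5*R0 → (0, 3, 4)  (L[1][0] := 5)
  R2 -= 7*R0 → (0, 10, 8)  (L[2][0] := 7)
[col 1] pivot 3
  R2 -= 7*R1 → (0, 0, 2)  (L[2][1] := 7)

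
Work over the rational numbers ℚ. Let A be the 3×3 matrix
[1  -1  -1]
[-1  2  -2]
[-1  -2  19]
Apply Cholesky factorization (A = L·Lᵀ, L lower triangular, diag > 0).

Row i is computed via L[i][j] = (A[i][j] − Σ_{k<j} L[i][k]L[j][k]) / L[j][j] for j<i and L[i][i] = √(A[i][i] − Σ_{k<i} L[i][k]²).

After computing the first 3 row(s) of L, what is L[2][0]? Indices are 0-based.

Step 1: L[0][0] = √(1) = 1.
  L[1][0] = (-1) / L[0][0] = -1.
Step 2: L[1][1] = √(1) = 1.
  L[2][0] = (-1) / L[0][0] = -1.
  L[2][1] = (-3) / L[1][1] = -3.
Step 3: L[2][2] = √(9) = 3.

L[2][0] = -1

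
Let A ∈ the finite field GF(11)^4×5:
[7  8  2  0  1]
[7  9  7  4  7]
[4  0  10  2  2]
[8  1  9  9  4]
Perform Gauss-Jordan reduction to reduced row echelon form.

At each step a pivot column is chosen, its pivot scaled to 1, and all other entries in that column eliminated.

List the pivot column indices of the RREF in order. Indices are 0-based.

pivot columns: 0, 1, 2, 3

[1] R0 /= 7  ⇒  (1, 9, 5, 0, 8)
     R1 -= 7·R0  ⇒  (0, 1, 5, 4, 6)
     R2 -= 4·R0  ⇒  (0, 8, 1, 2, 3)
     R3 -= 8·R0  ⇒  (0, 6, 2, 9, 6)
[2] R1 /= 1  ⇒  (0, 1, 5, 4, 6)
     R0 -= 9·R1  ⇒  (1, 0, 4, 8, 9)
     R2 -= 8·R1  ⇒  (0, 0, 5, 3, 10)
     R3 -= 6·R1  ⇒  (0, 0, 5, 7, 3)
[3] R2 /= 5  ⇒  (0, 0, 1, 5, 2)
     R0 -= 4·R2  ⇒  (1, 0, 0, 10, 1)
     R1 -= 5·R2  ⇒  (0, 1, 0, 1, 7)
     R3 -= 5·R2  ⇒  (0, 0, 0, 4, 4)
[4] R3 /= 4  ⇒  (0, 0, 0, 1, 1)
     R0 -= 10·R3  ⇒  (1, 0, 0, 0, 2)
     R1 -= 1·R3  ⇒  (0, 1, 0, 0, 6)
     R2 -= 5·R3  ⇒  (0, 0, 1, 0, 8)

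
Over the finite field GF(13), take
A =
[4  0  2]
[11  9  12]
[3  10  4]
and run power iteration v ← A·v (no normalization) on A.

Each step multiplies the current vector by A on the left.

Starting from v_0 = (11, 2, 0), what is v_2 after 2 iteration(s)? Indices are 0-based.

v_0 = (11, 2, 0).
v_1 = A·v_0 = (5, 9, 1).
v_2 = A·v_1 = (9, 5, 5).

v_2 = (9, 5, 5)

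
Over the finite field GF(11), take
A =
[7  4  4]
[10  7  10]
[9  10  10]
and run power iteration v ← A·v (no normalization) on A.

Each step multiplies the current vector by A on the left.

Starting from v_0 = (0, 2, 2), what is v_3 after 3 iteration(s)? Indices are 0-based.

v_3 = (3, 4, 10)

v_0 = (0, 2, 2).
v_1 = A·v_0 = (5, 1, 7).
v_2 = A·v_1 = (1, 6, 4).
v_3 = A·v_2 = (3, 4, 10).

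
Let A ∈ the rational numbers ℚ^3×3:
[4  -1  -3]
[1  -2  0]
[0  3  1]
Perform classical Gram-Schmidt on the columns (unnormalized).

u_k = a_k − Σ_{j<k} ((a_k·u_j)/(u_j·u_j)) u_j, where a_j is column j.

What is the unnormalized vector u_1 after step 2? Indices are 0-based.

u_1 = (7/17, -28/17, 3)

Step 1: u_0 = a_0 = (4, 1, 0).
Step 2: u_1 = a_1 − (-6/17)·u_0 = (7/17, -28/17, 3).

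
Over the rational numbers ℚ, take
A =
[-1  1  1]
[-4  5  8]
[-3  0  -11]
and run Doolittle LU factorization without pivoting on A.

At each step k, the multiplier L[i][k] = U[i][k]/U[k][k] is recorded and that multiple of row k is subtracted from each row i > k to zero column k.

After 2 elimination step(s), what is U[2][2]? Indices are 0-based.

U[2][2] = -2

k=0: U[0][0]=-1
  eliminate (1,0): mult=4, new row 1: (0, 1, 4); set L[1][0]=4
  eliminate (2,0): mult=3, new row 2: (0, -3, -14); set L[2][0]=3
k=1: U[1][1]=1
  eliminate (2,1): mult=-3, new row 2: (0, 0, -2); set L[2][1]=-3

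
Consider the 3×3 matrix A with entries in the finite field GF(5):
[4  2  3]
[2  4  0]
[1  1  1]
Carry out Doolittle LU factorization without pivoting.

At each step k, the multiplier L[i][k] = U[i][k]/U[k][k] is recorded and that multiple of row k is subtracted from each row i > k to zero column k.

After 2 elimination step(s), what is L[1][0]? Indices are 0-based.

L[1][0] = 3

[col 0] pivot 4
  R1 -= 3*R0 → (0, 3, 1)  (L[1][0] := 3)
  R2 -= 4*R0 → (0, 3, 4)  (L[2][0] := 4)
[col 1] pivot 3
  R2 -= 1*R1 → (0, 0, 3)  (L[2][1] := 1)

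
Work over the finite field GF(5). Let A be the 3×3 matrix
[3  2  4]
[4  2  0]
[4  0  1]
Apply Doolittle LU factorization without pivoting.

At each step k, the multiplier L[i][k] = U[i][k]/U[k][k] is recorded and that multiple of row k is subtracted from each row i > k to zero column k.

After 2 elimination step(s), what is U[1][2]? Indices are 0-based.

k=0: U[0][0]=3
  eliminate (1,0): mult=3, new row 1: (0, 1, 3); set L[1][0]=3
  eliminate (2,0): mult=3, new row 2: (0, 4, 4); set L[2][0]=3
k=1: U[1][1]=1
  eliminate (2,1): mult=4, new row 2: (0, 0, 2); set L[2][1]=4

U[1][2] = 3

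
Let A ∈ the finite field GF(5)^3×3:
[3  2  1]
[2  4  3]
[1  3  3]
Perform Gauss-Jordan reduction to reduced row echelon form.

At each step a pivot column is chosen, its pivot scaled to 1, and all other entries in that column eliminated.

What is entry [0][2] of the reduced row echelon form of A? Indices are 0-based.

M[0][2] = 1

pivot(0,0)=3: scale R0 → (1, 4, 2)
  clear (1,0): R1 −= (2)R0 → (0, 1, 4)
  clear (2,0): R2 −= (1)R0 → (0, 4, 1)
pivot(1,1)=1: scale R1 → (0, 1, 4)
  clear (0,1): R0 −= (4)R1 → (1, 0, 1)
  clear (2,1): R2 −= (4)R1 → (0, 0, 0)
col 2: no nonzero at/below row 2; advance.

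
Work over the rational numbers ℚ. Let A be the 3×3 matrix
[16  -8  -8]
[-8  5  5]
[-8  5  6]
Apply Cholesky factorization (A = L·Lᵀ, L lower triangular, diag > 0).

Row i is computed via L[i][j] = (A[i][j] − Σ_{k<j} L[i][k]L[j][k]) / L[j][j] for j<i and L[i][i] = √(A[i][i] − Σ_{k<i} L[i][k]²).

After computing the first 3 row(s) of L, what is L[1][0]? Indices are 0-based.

L[1][0] = -2

Step 1: L[0][0] = √(16) = 4.
  L[1][0] = (-8) / L[0][0] = -2.
Step 2: L[1][1] = √(1) = 1.
  L[2][0] = (-8) / L[0][0] = -2.
  L[2][1] = (1) / L[1][1] = 1.
Step 3: L[2][2] = √(1) = 1.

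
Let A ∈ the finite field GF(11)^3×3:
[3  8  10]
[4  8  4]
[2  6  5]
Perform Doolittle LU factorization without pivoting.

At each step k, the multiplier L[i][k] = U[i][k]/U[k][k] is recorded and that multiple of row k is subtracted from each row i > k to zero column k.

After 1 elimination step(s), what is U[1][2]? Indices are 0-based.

k=0: U[0][0]=3
  eliminate (1,0): mult=5, new row 1: (0, 1, 9); set L[1][0]=5
  eliminate (2,0): mult=8, new row 2: (0, 8, 2); set L[2][0]=8

U[1][2] = 9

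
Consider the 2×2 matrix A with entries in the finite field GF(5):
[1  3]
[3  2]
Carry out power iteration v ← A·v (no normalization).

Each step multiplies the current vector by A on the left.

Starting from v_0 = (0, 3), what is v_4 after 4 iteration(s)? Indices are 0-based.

v_4 = (1, 0)

v_0 = (0, 3).
v_1 = A·v_0 = (4, 1).
v_2 = A·v_1 = (2, 4).
v_3 = A·v_2 = (4, 4).
v_4 = A·v_3 = (1, 0).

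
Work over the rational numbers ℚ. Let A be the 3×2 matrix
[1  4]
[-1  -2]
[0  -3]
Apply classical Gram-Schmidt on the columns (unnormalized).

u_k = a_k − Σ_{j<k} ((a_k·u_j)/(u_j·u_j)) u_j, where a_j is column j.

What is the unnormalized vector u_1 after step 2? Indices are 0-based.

Step 1: u_0 = a_0 = (1, -1, 0).
Step 2: u_1 = a_1 − (3)·u_0 = (1, 1, -3).

u_1 = (1, 1, -3)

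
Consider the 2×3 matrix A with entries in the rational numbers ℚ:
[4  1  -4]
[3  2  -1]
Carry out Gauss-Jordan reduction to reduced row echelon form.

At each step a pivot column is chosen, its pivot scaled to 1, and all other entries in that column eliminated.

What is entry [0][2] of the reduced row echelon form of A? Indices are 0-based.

[1] R0 /= 4  ⇒  (1, 1/4, -1)
     R1 -= 3·R0  ⇒  (0, 5/4, 2)
[2] R1 /= 5/4  ⇒  (0, 1, 8/5)
     R0 -= 1/4·R1  ⇒  (1, 0, -7/5)

M[0][2] = -7/5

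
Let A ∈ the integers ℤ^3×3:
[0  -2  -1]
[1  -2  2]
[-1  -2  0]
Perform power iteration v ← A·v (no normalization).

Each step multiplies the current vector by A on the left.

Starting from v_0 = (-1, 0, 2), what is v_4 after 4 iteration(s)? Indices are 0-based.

v_4 = (-13, 60, -10)

v_0 = (-1, 0, 2).
v_1 = A·v_0 = (-2, 3, 1).
v_2 = A·v_1 = (-7, -6, -4).
v_3 = A·v_2 = (16, -3, 19).
v_4 = A·v_3 = (-13, 60, -10).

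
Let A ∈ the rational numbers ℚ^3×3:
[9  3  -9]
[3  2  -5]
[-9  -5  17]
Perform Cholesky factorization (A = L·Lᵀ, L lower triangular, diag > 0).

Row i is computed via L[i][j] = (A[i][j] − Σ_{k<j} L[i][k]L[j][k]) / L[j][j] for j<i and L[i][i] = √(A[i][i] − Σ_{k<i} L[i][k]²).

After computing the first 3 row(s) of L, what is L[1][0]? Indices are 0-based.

Step 1: L[0][0] = √(9) = 3.
  L[1][0] = (3) / L[0][0] = 1.
Step 2: L[1][1] = √(1) = 1.
  L[2][0] = (-9) / L[0][0] = -3.
  L[2][1] = (-2) / L[1][1] = -2.
Step 3: L[2][2] = √(4) = 2.

L[1][0] = 1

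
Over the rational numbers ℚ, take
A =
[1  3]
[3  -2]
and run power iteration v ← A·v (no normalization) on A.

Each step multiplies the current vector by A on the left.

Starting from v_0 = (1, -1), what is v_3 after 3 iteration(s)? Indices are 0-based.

v_3 = (-35, 71)

v_0 = (1, -1).
v_1 = A·v_0 = (-2, 5).
v_2 = A·v_1 = (13, -16).
v_3 = A·v_2 = (-35, 71).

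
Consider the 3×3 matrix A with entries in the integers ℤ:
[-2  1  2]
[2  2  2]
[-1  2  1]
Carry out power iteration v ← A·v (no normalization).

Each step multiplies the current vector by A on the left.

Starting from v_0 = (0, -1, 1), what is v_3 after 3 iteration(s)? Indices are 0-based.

v_3 = (4, -12, 2)

v_0 = (0, -1, 1).
v_1 = A·v_0 = (1, 0, -1).
v_2 = A·v_1 = (-4, 0, -2).
v_3 = A·v_2 = (4, -12, 2).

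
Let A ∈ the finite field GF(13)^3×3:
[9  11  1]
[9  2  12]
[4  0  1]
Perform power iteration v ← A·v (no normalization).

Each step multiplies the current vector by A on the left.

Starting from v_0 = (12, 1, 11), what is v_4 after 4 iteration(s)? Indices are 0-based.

v_4 = (11, 10, 6)

v_0 = (12, 1, 11).
v_1 = A·v_0 = (0, 8, 7).
v_2 = A·v_1 = (4, 9, 7).
v_3 = A·v_2 = (12, 8, 10).
v_4 = A·v_3 = (11, 10, 6).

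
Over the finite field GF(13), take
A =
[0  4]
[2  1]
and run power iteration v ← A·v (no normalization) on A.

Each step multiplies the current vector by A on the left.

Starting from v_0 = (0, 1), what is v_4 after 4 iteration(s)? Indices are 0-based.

v_0 = (0, 1).
v_1 = A·v_0 = (4, 1).
v_2 = A·v_1 = (4, 9).
v_3 = A·v_2 = (10, 4).
v_4 = A·v_3 = (3, 11).

v_4 = (3, 11)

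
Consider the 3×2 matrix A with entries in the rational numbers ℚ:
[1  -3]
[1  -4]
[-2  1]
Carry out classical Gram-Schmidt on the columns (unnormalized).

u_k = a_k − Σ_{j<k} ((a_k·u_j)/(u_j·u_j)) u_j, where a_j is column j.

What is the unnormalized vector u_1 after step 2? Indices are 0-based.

Step 1: u_0 = a_0 = (1, 1, -2).
Step 2: u_1 = a_1 − (-3/2)·u_0 = (-3/2, -5/2, -2).

u_1 = (-3/2, -5/2, -2)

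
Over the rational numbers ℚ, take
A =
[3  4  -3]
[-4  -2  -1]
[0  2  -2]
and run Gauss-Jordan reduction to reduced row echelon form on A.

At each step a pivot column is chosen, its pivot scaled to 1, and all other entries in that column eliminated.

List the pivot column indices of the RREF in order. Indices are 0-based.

step 1: normalize row 0 (÷3) = (1, 4/3, -1)
  row 1: subtract -4×row0 = (0, 10/3, -5)
step 2: normalize row 1 (÷10/3) = (0, 1, -3/2)
  row 0: subtract 4/3×row1 = (1, 0, 1)
  row 2: subtract 2×row1 = (0, 0, 1)
step 3: normalize row 2 (÷1) = (0, 0, 1)
  row 0: subtract 1×row2 = (1, 0, 0)
  row 1: subtract -3/2×row2 = (0, 1, 0)

pivot columns: 0, 1, 2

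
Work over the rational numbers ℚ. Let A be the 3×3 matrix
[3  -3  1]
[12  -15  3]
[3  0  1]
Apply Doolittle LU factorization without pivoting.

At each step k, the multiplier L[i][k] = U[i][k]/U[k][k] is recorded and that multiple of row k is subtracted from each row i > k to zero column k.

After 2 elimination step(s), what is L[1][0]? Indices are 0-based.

L[1][0] = 4

Step 1: pivot at (0,0) is 3.
  row1 ← row1 − (4)·row0  ⇒  L[1][0]=4, U row1=(0, -3, -1)
  row2 ← row2 − (1)·row0  ⇒  L[2][0]=1, U row2=(0, 3, 0)
Step 2: pivot at (1,1) is -3.
  row2 ← row2 − (-1)·row1  ⇒  L[2][1]=-1, U row2=(0, 0, -1)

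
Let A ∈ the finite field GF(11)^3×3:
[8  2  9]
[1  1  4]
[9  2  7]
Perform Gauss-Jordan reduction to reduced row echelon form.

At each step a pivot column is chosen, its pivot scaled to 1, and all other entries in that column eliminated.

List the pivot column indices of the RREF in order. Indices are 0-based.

pivot columns: 0, 1, 2

step 1: normalize row 0 (÷8) = (1, 3, 8)
  row 1: subtract 1×row0 = (0, 9, 7)
  row 2: subtract 9×row0 = (0, 8, 1)
step 2: normalize row 1 (÷9) = (0, 1, 2)
  row 0: subtract 3×row1 = (1, 0, 2)
  row 2: subtract 8×row1 = (0, 0, 7)
step 3: normalize row 2 (÷7) = (0, 0, 1)
  row 0: subtract 2×row2 = (1, 0, 0)
  row 1: subtract 2×row2 = (0, 1, 0)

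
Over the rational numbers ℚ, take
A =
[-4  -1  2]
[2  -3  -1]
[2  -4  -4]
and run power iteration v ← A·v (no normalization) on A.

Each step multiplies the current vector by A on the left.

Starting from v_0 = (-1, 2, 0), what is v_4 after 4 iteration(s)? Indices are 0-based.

v_4 = (-1538, 1574, 3292)

v_0 = (-1, 2, 0).
v_1 = A·v_0 = (2, -8, -10).
v_2 = A·v_1 = (-20, 38, 76).
v_3 = A·v_2 = (194, -230, -496).
v_4 = A·v_3 = (-1538, 1574, 3292).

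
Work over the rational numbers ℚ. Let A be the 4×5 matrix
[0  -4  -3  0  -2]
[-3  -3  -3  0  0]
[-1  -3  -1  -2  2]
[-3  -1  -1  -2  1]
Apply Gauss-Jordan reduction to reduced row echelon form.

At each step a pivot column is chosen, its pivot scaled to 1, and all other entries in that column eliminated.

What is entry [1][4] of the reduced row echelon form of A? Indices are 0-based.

M[1][4] = -7/4

pivot(0,0): swap R0↔R1
pivot(0,0)=-3: scale R0 → (1, 1, 1, 0, 0)
  clear (2,0): R2 −= (-1)R0 → (0, -2, 0, -2, 2)
  clear (3,0): R3 −= (-3)R0 → (0, 2, 2, -2, 1)
pivot(1,1)=-4: scale R1 → (0, 1, 3/4, 0, 1/2)
  clear (0,1): R0 −= (1)R1 → (1, 0, 1/4, 0, -1/2)
  clear (2,1): R2 −= (-2)R1 → (0, 0, 3/2, -2, 3)
  clear (3,1): R3 −= (2)R1 → (0, 0, 1/2, -2, 0)
pivot(2,2)=3/2: scale R2 → (0, 0, 1, -4/3, 2)
  clear (0,2): R0 −= (1/4)R2 → (1, 0, 0, 1/3, -1)
  clear (1,2): R1 −= (3/4)R2 → (0, 1, 0, 1, -1)
  clear (3,2): R3 −= (1/2)R2 → (0, 0, 0, -4/3, -1)
pivot(3,3)=-4/3: scale R3 → (0, 0, 0, 1, 3/4)
  clear (0,3): R0 −= (1/3)R3 → (1, 0, 0, 0, -5/4)
  clear (1,3): R1 −= (1)R3 → (0, 1, 0, 0, -7/4)
  clear (2,3): R2 −= (-4/3)R3 → (0, 0, 1, 0, 3)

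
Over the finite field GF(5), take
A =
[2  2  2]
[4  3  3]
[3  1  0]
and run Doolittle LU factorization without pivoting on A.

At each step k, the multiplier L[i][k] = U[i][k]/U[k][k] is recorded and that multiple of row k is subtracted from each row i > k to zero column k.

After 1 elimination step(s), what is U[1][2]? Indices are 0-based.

Step 1: pivot at (0,0) is 2.
  row1 ← row1 − (2)·row0  ⇒  L[1][0]=2, U row1=(0, 4, 4)
  row2 ← row2 − (4)·row0  ⇒  L[2][0]=4, U row2=(0, 3, 2)

U[1][2] = 4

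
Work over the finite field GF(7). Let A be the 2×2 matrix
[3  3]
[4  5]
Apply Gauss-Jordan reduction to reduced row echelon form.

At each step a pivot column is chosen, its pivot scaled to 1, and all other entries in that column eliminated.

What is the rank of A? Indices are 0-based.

step 1: normalize row 0 (÷3) = (1, 1)
  row 1: subtract 4×row0 = (0, 1)
step 2: normalize row 1 (÷1) = (0, 1)
  row 0: subtract 1×row1 = (1, 0)

rank = 2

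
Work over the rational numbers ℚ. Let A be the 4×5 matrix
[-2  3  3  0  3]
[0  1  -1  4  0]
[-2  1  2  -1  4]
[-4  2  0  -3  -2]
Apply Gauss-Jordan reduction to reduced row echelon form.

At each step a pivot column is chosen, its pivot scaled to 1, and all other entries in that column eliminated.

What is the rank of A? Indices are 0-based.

rank = 4

step 1: normalize row 0 (÷-2) = (1, -3/2, -3/2, 0, -3/2)
  row 2: subtract -2×row0 = (0, -2, -1, -1, 1)
  row 3: subtract -4×row0 = (0, -4, -6, -3, -8)
step 2: normalize row 1 (÷1) = (0, 1, -1, 4, 0)
  row 0: subtract -3/2×row1 = (1, 0, -3, 6, -3/2)
  row 2: subtract -2×row1 = (0, 0, -3, 7, 1)
  row 3: subtract -4×row1 = (0, 0, -10, 13, -8)
step 3: normalize row 2 (÷-3) = (0, 0, 1, -7/3, -1/3)
  row 0: subtract -3×row2 = (1, 0, 0, -1, -5/2)
  row 1: subtract -1×row2 = (0, 1, 0, 5/3, -1/3)
  row 3: subtract -10×row2 = (0, 0, 0, -31/3, -34/3)
step 4: normalize row 3 (÷-31/3) = (0, 0, 0, 1, 34/31)
  row 0: subtract -1×row3 = (1, 0, 0, 0, -87/62)
  row 1: subtract 5/3×row3 = (0, 1, 0, 0, -67/31)
  row 2: subtract -7/3×row3 = (0, 0, 1, 0, 69/31)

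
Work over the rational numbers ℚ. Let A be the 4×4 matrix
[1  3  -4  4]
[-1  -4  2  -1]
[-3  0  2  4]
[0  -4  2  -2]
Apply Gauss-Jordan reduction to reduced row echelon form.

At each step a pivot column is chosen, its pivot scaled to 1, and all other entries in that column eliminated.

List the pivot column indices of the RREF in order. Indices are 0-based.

pivot columns: 0, 1, 2, 3

step 1: normalize row 0 (÷1) = (1, 3, -4, 4)
  row 1: subtract -1×row0 = (0, -1, -2, 3)
  row 2: subtract -3×row0 = (0, 9, -10, 16)
step 2: normalize row 1 (÷-1) = (0, 1, 2, -3)
  row 0: subtract 3×row1 = (1, 0, -10, 13)
  row 2: subtract 9×row1 = (0, 0, -28, 43)
  row 3: subtract -4×row1 = (0, 0, 10, -14)
step 3: normalize row 2 (÷-28) = (0, 0, 1, -43/28)
  row 0: subtract -10×row2 = (1, 0, 0, -33/14)
  row 1: subtract 2×row2 = (0, 1, 0, 1/14)
  row 3: subtract 10×row2 = (0, 0, 0, 19/14)
step 4: normalize row 3 (÷19/14) = (0, 0, 0, 1)
  row 0: subtract -33/14×row3 = (1, 0, 0, 0)
  row 1: subtract 1/14×row3 = (0, 1, 0, 0)
  row 2: subtract -43/28×row3 = (0, 0, 1, 0)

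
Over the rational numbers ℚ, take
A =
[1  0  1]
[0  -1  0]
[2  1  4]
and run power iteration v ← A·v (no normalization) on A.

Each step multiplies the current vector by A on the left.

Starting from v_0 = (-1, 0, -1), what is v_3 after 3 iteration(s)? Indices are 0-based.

v_3 = (-36, 0, -128)

v_0 = (-1, 0, -1).
v_1 = A·v_0 = (-2, 0, -6).
v_2 = A·v_1 = (-8, 0, -28).
v_3 = A·v_2 = (-36, 0, -128).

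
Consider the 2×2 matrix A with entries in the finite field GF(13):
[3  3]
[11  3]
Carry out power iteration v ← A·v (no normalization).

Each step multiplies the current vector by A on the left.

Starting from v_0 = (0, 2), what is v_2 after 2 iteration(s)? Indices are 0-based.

v_0 = (0, 2).
v_1 = A·v_0 = (6, 6).
v_2 = A·v_1 = (10, 6).

v_2 = (10, 6)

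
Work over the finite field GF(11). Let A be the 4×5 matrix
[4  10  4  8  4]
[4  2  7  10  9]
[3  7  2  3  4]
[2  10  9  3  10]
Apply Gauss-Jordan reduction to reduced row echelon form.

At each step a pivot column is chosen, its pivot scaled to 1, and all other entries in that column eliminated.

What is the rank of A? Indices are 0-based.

rank = 4

step 1: normalize row 0 (÷4) = (1, 8, 1, 2, 1)
  row 1: subtract 4×row0 = (0, 3, 3, 2, 5)
  row 2: subtract 3×row0 = (0, 5, 10, 8, 1)
  row 3: subtract 2×row0 = (0, 5, 7, 10, 8)
step 2: normalize row 1 (÷3) = (0, 1, 1, 8, 9)
  row 0: subtract 8×row1 = (1, 0, 4, 4, 6)
  row 2: subtract 5×row1 = (0, 0, 5, 1, 0)
  row 3: subtract 5×row1 = (0, 0, 2, 3, 7)
step 3: normalize row 2 (÷5) = (0, 0, 1, 9, 0)
  row 0: subtract 4×row2 = (1, 0, 0, 1, 6)
  row 1: subtract 1×row2 = (0, 1, 0, 10, 9)
  row 3: subtract 2×row2 = (0, 0, 0, 7, 7)
step 4: normalize row 3 (÷7) = (0, 0, 0, 1, 1)
  row 0: subtract 1×row3 = (1, 0, 0, 0, 5)
  row 1: subtract 10×row3 = (0, 1, 0, 0, 10)
  row 2: subtract 9×row3 = (0, 0, 1, 0, 2)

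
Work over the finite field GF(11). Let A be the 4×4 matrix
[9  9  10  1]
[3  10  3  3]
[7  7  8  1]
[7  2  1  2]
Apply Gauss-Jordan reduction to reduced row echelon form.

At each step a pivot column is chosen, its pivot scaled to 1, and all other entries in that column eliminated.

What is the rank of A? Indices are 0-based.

step 1: normalize row 0 (÷9) = (1, 1, 6, 5)
  row 1: subtract 3×row0 = (0, 7, 7, 10)
  row 2: subtract 7×row0 = (0, 0, 10, 10)
  row 3: subtract 7×row0 = (0, 6, 3, 0)
step 2: normalize row 1 (÷7) = (0, 1, 1, 3)
  row 0: subtract 1×row1 = (1, 0, 5, 2)
  row 3: subtract 6×row1 = (0, 0, 8, 4)
step 3: normalize row 2 (÷10) = (0, 0, 1, 1)
  row 0: subtract 5×row2 = (1, 0, 0, 8)
  row 1: subtract 1×row2 = (0, 1, 0, 2)
  row 3: subtract 8×row2 = (0, 0, 0, 7)
step 4: normalize row 3 (÷7) = (0, 0, 0, 1)
  row 0: subtract 8×row3 = (1, 0, 0, 0)
  row 1: subtract 2×row3 = (0, 1, 0, 0)
  row 2: subtract 1×row3 = (0, 0, 1, 0)

rank = 4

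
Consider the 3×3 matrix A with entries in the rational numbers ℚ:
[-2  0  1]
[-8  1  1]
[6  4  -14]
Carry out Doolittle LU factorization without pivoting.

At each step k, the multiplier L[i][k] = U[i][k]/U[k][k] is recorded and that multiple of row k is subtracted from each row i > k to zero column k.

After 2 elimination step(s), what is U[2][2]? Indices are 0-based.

U[2][2] = 1

[col 0] pivot -2
  R1 -= 4*R0 → (0, 1, -3)  (L[1][0] := 4)
  R2 -= -3*R0 → (0, 4, -11)  (L[2][0] := -3)
[col 1] pivot 1
  R2 -= 4*R1 → (0, 0, 1)  (L[2][1] := 4)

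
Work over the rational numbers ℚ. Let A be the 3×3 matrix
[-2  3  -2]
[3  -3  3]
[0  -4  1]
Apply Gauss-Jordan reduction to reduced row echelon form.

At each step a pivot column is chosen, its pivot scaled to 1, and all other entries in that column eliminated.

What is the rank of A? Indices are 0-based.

rank = 3

step 1: normalize row 0 (÷-2) = (1, -3/2, 1)
  row 1: subtract 3×row0 = (0, 3/2, 0)
step 2: normalize row 1 (÷3/2) = (0, 1, 0)
  row 0: subtract -3/2×row1 = (1, 0, 1)
  row 2: subtract -4×row1 = (0, 0, 1)
step 3: normalize row 2 (÷1) = (0, 0, 1)
  row 0: subtract 1×row2 = (1, 0, 0)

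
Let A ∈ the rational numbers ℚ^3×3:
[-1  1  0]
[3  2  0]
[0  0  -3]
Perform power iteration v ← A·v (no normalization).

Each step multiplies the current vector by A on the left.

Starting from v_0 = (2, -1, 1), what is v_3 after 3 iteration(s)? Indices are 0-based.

v_3 = (-8, 19, -27)

v_0 = (2, -1, 1).
v_1 = A·v_0 = (-3, 4, -3).
v_2 = A·v_1 = (7, -1, 9).
v_3 = A·v_2 = (-8, 19, -27).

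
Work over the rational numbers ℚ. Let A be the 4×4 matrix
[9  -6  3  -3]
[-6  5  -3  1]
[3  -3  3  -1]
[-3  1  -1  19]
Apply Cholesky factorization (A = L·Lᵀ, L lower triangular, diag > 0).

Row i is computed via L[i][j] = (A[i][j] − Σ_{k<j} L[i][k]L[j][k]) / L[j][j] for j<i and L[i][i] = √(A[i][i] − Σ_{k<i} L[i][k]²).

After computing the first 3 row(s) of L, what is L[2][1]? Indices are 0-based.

Step 1: L[0][0] = √(9) = 3.
  L[1][0] = (-6) / L[0][0] = -2.
Step 2: L[1][1] = √(1) = 1.
  L[2][0] = (3) / L[0][0] = 1.
  L[2][1] = (-1) / L[1][1] = -1.
Step 3: L[2][2] = √(1) = 1.

L[2][1] = -1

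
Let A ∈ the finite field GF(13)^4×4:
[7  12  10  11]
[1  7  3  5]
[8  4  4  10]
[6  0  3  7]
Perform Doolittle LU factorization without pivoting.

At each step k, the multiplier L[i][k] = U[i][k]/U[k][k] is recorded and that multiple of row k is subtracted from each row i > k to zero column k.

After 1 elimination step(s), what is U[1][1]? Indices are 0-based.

U[1][1] = 9

Step 1: pivot at (0,0) is 7.
  row1 ← row1 − (2)·row0  ⇒  L[1][0]=2, U row1=(0, 9, 9, 9)
  row2 ← row2 − (3)·row0  ⇒  L[2][0]=3, U row2=(0, 7, 0, 3)
  row3 ← row3 − (12)·row0  ⇒  L[3][0]=12, U row3=(0, 12, 0, 5)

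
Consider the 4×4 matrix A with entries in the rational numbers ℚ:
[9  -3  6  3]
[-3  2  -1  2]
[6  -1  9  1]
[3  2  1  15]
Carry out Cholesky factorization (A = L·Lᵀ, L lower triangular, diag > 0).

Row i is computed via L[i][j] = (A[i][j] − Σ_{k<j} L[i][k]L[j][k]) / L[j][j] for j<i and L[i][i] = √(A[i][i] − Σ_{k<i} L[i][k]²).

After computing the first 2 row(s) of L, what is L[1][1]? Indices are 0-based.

Step 1: L[0][0] = √(9) = 3.
  L[1][0] = (-3) / L[0][0] = -1.
Step 2: L[1][1] = √(1) = 1.

L[1][1] = 1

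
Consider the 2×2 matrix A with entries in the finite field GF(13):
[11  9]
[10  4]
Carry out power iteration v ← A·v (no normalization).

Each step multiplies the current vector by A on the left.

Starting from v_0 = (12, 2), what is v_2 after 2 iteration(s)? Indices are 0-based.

v_2 = (7, 10)

v_0 = (12, 2).
v_1 = A·v_0 = (7, 11).
v_2 = A·v_1 = (7, 10).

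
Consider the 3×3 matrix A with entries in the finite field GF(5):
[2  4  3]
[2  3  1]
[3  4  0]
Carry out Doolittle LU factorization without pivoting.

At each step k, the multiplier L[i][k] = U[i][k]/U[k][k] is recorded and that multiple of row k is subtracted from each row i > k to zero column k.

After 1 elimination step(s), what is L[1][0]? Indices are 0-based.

L[1][0] = 1

Step 1: pivot at (0,0) is 2.
  row1 ← row1 − (1)·row0  ⇒  L[1][0]=1, U row1=(0, 4, 3)
  row2 ← row2 − (4)·row0  ⇒  L[2][0]=4, U row2=(0, 3, 3)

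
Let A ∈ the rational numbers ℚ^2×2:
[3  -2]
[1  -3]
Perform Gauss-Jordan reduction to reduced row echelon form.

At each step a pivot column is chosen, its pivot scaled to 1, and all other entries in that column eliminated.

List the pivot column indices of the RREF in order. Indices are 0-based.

pivot columns: 0, 1

step 1: normalize row 0 (÷3) = (1, -2/3)
  row 1: subtract 1×row0 = (0, -7/3)
step 2: normalize row 1 (÷-7/3) = (0, 1)
  row 0: subtract -2/3×row1 = (1, 0)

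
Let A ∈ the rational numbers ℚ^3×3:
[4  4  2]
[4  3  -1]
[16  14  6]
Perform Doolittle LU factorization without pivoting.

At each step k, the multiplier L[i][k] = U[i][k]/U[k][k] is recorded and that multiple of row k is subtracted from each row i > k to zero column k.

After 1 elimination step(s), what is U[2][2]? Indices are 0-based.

U[2][2] = -2

Step 1: pivot at (0,0) is 4.
  row1 ← row1 − (1)·row0  ⇒  L[1][0]=1, U row1=(0, -1, -3)
  row2 ← row2 − (4)·row0  ⇒  L[2][0]=4, U row2=(0, -2, -2)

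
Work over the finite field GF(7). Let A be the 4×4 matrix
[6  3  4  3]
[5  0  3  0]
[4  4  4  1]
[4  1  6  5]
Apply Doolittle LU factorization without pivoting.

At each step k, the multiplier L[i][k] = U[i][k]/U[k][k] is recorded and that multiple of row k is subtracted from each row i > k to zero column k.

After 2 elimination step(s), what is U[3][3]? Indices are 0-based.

U[3][3] = 4

k=0: U[0][0]=6
  eliminate (1,0): mult=2, new row 1: (0, 1, 2, 1); set L[1][0]=2
  eliminate (2,0): mult=3, new row 2: (0, 2, 6, 6); set L[2][0]=3
  eliminate (3,0): mult=3, new row 3: (0, 6, 1, 3); set L[3][0]=3
k=1: U[1][1]=1
  eliminate (2,1): mult=2, new row 2: (0, 0, 2, 4); set L[2][1]=2
  eliminate (3,1): mult=6, new row 3: (0, 0, 3, 4); set L[3][1]=6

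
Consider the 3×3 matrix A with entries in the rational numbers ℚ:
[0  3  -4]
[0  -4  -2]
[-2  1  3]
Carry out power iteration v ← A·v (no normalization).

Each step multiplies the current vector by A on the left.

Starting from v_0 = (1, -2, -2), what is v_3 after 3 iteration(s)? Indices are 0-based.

v_0 = (1, -2, -2).
v_1 = A·v_0 = (2, 12, -10).
v_2 = A·v_1 = (76, -28, -22).
v_3 = A·v_2 = (4, 156, -246).

v_3 = (4, 156, -246)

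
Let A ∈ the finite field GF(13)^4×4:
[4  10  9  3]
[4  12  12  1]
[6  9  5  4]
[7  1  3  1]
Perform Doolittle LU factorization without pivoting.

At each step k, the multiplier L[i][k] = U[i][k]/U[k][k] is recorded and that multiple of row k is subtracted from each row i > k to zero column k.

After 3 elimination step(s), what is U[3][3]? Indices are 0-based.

Step 1: pivot at (0,0) is 4.
  row1 ← row1 − (1)·row0  ⇒  L[1][0]=1, U row1=(0, 2, 3, 11)
  row2 ← row2 − (8)·row0  ⇒  L[2][0]=8, U row2=(0, 7, 11, 6)
  row3 ← row3 − (5)·row0  ⇒  L[3][0]=5, U row3=(0, 3, 10, 12)
Step 2: pivot at (1,1) is 2.
  row2 ← row2 − (10)·row1  ⇒  L[2][1]=10, U row2=(0, 0, 7, 0)
  row3 ← row3 − (8)·row1  ⇒  L[3][1]=8, U row3=(0, 0, 12, 2)
Step 3: pivot at (2,2) is 7.
  row3 ← row3 − (11)·row2  ⇒  L[3][2]=11, U row3=(0, 0, 0, 2)

U[3][3] = 2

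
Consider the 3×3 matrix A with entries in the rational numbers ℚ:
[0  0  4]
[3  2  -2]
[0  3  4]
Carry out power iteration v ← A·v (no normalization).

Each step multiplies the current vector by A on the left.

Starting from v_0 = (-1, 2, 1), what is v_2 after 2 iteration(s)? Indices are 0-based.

v_0 = (-1, 2, 1).
v_1 = A·v_0 = (4, -1, 10).
v_2 = A·v_1 = (40, -10, 37).

v_2 = (40, -10, 37)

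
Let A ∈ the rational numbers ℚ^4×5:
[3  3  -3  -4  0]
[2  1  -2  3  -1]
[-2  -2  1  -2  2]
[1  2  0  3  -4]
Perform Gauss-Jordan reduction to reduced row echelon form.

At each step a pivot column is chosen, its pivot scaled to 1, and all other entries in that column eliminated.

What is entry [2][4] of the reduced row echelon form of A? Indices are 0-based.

M[2][4] = 5/8

pivot(0,0)=3: scale R0 → (1, 1, -1, -4/3, 0)
  clear (1,0): R1 −= (2)R0 → (0, -1, 0, 17/3, -1)
  clear (2,0): R2 −= (-2)R0 → (0, 0, -1, -14/3, 2)
  clear (3,0): R3 −= (1)R0 → (0, 1, 1, 13/3, -4)
pivot(1,1)=-1: scale R1 → (0, 1, 0, -17/3, 1)
  clear (0,1): R0 −= (1)R1 → (1, 0, -1, 13/3, -1)
  clear (3,1): R3 −= (1)R1 → (0, 0, 1, 10, -5)
pivot(2,2)=-1: scale R2 → (0, 0, 1, 14/3, -2)
  clear (0,2): R0 −= (-1)R2 → (1, 0, 0, 9, -3)
  clear (3,2): R3 −= (1)R2 → (0, 0, 0, 16/3, -3)
pivot(3,3)=16/3: scale R3 → (0, 0, 0, 1, -9/16)
  clear (0,3): R0 −= (9)R3 → (1, 0, 0, 0, 33/16)
  clear (1,3): R1 −= (-17/3)R3 → (0, 1, 0, 0, -35/16)
  clear (2,3): R2 −= (14/3)R3 → (0, 0, 1, 0, 5/8)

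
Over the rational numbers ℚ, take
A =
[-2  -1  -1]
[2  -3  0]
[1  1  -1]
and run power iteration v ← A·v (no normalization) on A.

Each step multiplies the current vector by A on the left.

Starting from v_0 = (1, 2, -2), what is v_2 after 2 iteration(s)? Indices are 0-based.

v_2 = (3, 8, -11)

v_0 = (1, 2, -2).
v_1 = A·v_0 = (-2, -4, 5).
v_2 = A·v_1 = (3, 8, -11).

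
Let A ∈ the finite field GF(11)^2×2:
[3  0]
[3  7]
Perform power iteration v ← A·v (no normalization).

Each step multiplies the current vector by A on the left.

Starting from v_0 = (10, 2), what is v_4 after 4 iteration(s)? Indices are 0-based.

v_4 = (7, 4)

v_0 = (10, 2).
v_1 = A·v_0 = (8, 0).
v_2 = A·v_1 = (2, 2).
v_3 = A·v_2 = (6, 9).
v_4 = A·v_3 = (7, 4).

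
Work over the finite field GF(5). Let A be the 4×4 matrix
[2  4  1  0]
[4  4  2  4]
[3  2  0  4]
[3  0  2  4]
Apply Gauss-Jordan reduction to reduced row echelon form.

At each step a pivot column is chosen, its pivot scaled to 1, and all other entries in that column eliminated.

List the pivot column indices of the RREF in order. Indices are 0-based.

pivot columns: 0, 1, 2, 3

[1] R0 /= 2  ⇒  (1, 2, 3, 0)
     R1 -= 4·R0  ⇒  (0, 1, 0, 4)
     R2 -= 3·R0  ⇒  (0, 1, 1, 4)
     R3 -= 3·R0  ⇒  (0, 4, 3, 4)
[2] R1 /= 1  ⇒  (0, 1, 0, 4)
     R0 -= 2·R1  ⇒  (1, 0, 3, 2)
     R2 -= 1·R1  ⇒  (0, 0, 1, 0)
     R3 -= 4·R1  ⇒  (0, 0, 3, 3)
[3] R2 /= 1  ⇒  (0, 0, 1, 0)
     R0 -= 3·R2  ⇒  (1, 0, 0, 2)
     R3 -= 3·R2  ⇒  (0, 0, 0, 3)
[4] R3 /= 3  ⇒  (0, 0, 0, 1)
     R0 -= 2·R3  ⇒  (1, 0, 0, 0)
     R1 -= 4·R3  ⇒  (0, 1, 0, 0)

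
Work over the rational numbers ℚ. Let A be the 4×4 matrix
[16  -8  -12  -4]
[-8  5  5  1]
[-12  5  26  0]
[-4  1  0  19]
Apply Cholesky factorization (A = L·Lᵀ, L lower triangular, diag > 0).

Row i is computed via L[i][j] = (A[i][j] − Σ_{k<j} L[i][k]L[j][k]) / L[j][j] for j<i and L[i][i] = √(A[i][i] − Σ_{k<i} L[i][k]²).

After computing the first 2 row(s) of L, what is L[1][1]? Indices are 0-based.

Step 1: L[0][0] = √(16) = 4.
  L[1][0] = (-8) / L[0][0] = -2.
Step 2: L[1][1] = √(1) = 1.

L[1][1] = 1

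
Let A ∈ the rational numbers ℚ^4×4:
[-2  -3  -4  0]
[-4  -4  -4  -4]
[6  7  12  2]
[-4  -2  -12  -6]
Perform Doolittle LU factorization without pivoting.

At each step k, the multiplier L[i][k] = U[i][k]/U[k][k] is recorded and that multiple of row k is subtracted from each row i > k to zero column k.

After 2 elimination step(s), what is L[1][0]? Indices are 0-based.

L[1][0] = 2

k=0: U[0][0]=-2
  eliminate (1,0): mult=2, new row 1: (0, 2, 4, -4); set L[1][0]=2
  eliminate (2,0): mult=-3, new row 2: (0, -2, 0, 2); set L[2][0]=-3
  eliminate (3,0): mult=2, new row 3: (0, 4, -4, -6); set L[3][0]=2
k=1: U[1][1]=2
  eliminate (2,1): mult=-1, new row 2: (0, 0, 4, -2); set L[2][1]=-1
  eliminate (3,1): mult=2, new row 3: (0, 0, -12, 2); set L[3][1]=2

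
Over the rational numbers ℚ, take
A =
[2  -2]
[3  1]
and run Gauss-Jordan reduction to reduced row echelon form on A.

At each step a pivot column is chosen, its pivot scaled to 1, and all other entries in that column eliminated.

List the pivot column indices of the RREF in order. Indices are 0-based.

pivot columns: 0, 1

pivot(0,0)=2: scale R0 → (1, -1)
  clear (1,0): R1 −= (3)R0 → (0, 4)
pivot(1,1)=4: scale R1 → (0, 1)
  clear (0,1): R0 −= (-1)R1 → (1, 0)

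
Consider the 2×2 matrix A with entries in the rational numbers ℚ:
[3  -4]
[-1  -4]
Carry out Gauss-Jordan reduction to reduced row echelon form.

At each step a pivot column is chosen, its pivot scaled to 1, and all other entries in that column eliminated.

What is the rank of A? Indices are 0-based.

step 1: normalize row 0 (÷3) = (1, -4/3)
  row 1: subtract -1×row0 = (0, -16/3)
step 2: normalize row 1 (÷-16/3) = (0, 1)
  row 0: subtract -4/3×row1 = (1, 0)

rank = 2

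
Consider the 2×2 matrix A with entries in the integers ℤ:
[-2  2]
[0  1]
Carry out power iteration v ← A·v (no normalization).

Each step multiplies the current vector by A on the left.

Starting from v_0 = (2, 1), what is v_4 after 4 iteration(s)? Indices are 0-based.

v_0 = (2, 1).
v_1 = A·v_0 = (-2, 1).
v_2 = A·v_1 = (6, 1).
v_3 = A·v_2 = (-10, 1).
v_4 = A·v_3 = (22, 1).

v_4 = (22, 1)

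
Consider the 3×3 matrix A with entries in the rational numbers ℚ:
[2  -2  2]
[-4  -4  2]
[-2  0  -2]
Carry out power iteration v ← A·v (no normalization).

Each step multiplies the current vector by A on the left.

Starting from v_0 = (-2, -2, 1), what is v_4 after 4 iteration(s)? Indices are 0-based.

v_4 = (-496, -1776, -304)

v_0 = (-2, -2, 1).
v_1 = A·v_0 = (2, 18, 2).
v_2 = A·v_1 = (-28, -76, -8).
v_3 = A·v_2 = (80, 400, 72).
v_4 = A·v_3 = (-496, -1776, -304).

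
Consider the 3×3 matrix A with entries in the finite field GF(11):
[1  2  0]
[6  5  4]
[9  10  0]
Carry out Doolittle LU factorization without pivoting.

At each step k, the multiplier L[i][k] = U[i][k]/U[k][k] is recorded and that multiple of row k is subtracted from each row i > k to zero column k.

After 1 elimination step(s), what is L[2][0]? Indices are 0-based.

Step 1: pivot at (0,0) is 1.
  row1 ← row1 − (6)·row0  ⇒  L[1][0]=6, U row1=(0, 4, 4)
  row2 ← row2 − (9)·row0  ⇒  L[2][0]=9, U row2=(0, 3, 0)

L[2][0] = 9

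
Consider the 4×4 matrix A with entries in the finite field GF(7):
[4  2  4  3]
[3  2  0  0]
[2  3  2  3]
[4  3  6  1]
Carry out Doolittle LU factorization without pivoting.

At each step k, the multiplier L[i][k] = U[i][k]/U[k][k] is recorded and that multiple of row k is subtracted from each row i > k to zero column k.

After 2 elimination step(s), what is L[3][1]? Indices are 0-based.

L[3][1] = 2

[col 0] pivot 4
  R1 -= 6*R0 → (0, 4, 4, 3)  (L[1][0] := 6)
  R2 -= 4*R0 → (0, 2, 0, 5)  (L[2][0] := 4)
  R3 -= 1*R0 → (0, 1, 2, 5)  (L[3][0] := 1)
[col 1] pivot 4
  R2 -= 4*R1 → (0, 0, 5, 0)  (L[2][1] := 4)
  R3 -= 2*R1 → (0, 0, 1, 6)  (L[3][1] := 2)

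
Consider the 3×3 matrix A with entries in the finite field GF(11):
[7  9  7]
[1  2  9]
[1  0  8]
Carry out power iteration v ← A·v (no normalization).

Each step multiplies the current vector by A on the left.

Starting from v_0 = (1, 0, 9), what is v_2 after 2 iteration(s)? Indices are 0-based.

v_2 = (1, 0, 5)

v_0 = (1, 0, 9).
v_1 = A·v_0 = (4, 5, 7).
v_2 = A·v_1 = (1, 0, 5).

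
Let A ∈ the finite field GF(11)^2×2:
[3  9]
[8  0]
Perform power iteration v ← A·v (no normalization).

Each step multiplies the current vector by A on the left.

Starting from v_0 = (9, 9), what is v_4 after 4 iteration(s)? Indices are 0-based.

v_4 = (2, 0)

v_0 = (9, 9).
v_1 = A·v_0 = (9, 6).
v_2 = A·v_1 = (4, 6).
v_3 = A·v_2 = (0, 10).
v_4 = A·v_3 = (2, 0).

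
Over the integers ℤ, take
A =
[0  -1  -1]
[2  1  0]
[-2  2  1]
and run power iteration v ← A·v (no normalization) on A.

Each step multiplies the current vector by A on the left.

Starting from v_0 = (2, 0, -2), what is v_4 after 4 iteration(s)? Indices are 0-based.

v_0 = (2, 0, -2).
v_1 = A·v_0 = (2, 4, -6).
v_2 = A·v_1 = (2, 8, -2).
v_3 = A·v_2 = (-6, 12, 10).
v_4 = A·v_3 = (-22, 0, 46).

v_4 = (-22, 0, 46)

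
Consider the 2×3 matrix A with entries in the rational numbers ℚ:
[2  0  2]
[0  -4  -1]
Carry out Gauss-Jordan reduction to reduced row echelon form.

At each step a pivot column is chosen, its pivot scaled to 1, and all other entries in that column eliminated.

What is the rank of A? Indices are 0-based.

[1] R0 /= 2  ⇒  (1, 0, 1)
[2] R1 /= -4  ⇒  (0, 1, 1/4)

rank = 2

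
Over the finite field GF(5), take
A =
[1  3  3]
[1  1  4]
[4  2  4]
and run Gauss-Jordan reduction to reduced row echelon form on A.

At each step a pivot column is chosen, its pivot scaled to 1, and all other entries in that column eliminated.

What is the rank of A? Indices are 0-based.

rank = 3

pivot(0,0)=1: scale R0 → (1, 3, 3)
  clear (1,0): R1 −= (1)R0 → (0, 3, 1)
  clear (2,0): R2 −= (4)R0 → (0, 0, 2)
pivot(1,1)=3: scale R1 → (0, 1, 2)
  clear (0,1): R0 −= (3)R1 → (1, 0, 2)
pivot(2,2)=2: scale R2 → (0, 0, 1)
  clear (0,2): R0 −= (2)R2 → (1, 0, 0)
  clear (1,2): R1 −= (2)R2 → (0, 1, 0)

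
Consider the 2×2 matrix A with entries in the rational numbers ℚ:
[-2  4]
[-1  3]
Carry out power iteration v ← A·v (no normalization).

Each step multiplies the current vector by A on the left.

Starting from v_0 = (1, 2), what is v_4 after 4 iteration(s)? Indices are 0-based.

v_0 = (1, 2).
v_1 = A·v_0 = (6, 5).
v_2 = A·v_1 = (8, 9).
v_3 = A·v_2 = (20, 19).
v_4 = A·v_3 = (36, 37).

v_4 = (36, 37)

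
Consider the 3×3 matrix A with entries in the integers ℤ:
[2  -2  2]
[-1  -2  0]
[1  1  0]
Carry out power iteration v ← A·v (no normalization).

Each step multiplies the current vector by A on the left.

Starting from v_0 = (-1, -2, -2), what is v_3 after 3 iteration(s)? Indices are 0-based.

v_0 = (-1, -2, -2).
v_1 = A·v_0 = (-2, 5, -3).
v_2 = A·v_1 = (-20, -8, 3).
v_3 = A·v_2 = (-18, 36, -28).

v_3 = (-18, 36, -28)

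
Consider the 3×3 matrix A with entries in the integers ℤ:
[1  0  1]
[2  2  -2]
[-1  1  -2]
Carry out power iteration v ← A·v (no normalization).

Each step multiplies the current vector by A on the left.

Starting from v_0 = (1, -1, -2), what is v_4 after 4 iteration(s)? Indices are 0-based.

v_0 = (1, -1, -2).
v_1 = A·v_0 = (-1, 4, 2).
v_2 = A·v_1 = (1, 2, 1).
v_3 = A·v_2 = (2, 4, -1).
v_4 = A·v_3 = (1, 14, 4).

v_4 = (1, 14, 4)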